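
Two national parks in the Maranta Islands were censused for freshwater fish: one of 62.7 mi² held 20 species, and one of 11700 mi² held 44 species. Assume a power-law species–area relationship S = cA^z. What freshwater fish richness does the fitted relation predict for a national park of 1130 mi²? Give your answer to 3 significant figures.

z = ln(44/20) / ln(11700/62.7) = 0.7885 / 5.2290 = 0.1508
c = 20 / 62.7^0.1508 = 20 / 1.866 = 10.72
S₃ = 10.72 × 1130^0.1508 = 10.72 × 2.886 ≈ 30.93

30.9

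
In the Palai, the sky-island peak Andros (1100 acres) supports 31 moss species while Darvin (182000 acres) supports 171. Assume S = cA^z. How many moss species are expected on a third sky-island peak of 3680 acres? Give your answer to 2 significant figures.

46

z = ln(171/31) / ln(182000/1100) = 1.7077 / 5.1087 = 0.3343
c = 31 / 1100^0.3343 = 31 / 10.39 = 2.983
S₃ = 2.983 × 3680^0.3343 = 2.983 × 15.56 ≈ 46.42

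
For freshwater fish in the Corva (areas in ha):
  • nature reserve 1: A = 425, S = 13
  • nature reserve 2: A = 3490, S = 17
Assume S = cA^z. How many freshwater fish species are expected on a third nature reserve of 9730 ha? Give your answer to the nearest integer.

z = ln(17/13) / ln(3490/425) = 0.2683 / 2.1056 = 0.1274
c = 13 / 425^0.1274 = 13 / 2.162 = 6.013
S₃ = 6.013 × 9730^0.1274 = 6.013 × 3.222 ≈ 19.37

19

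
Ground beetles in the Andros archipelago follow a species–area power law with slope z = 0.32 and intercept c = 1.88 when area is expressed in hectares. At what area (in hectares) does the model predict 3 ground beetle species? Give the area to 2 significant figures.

3 = 1.88 × A^0.32  ⇒  A^0.32 = 3/1.88 = 1.596
ln A = ln(1.596) / 0.32 = 0.4673 / 0.32 = 1.4604
A = e^1.4604 ≈ 4.308 hectares

4.3 hectares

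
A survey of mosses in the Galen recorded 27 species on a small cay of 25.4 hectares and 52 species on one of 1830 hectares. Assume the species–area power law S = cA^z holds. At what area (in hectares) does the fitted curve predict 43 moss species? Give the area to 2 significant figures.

530 hectares

z = ln(52/27) / ln(1830/25.4) = 0.6554 / 4.2773 = 0.1532
c = 27 / 25.4^0.1532 = 27 / 1.642 = 16.45
A = (43/16.45)^(1/0.1532) ⇒ ln A = ln(2.614)/0.1532 = 6.2718
A = e^6.2718 ≈ 529.4 hectares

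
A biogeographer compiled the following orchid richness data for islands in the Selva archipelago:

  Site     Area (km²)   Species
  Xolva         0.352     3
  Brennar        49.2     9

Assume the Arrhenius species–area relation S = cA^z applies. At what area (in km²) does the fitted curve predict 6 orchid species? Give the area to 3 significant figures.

7.95 km²

z = ln(9/3) / ln(49.2/0.352) = 1.0986 / 4.9400 = 0.2224
c = 3 / 0.352^0.2224 = 3 / 0.7928 = 3.784
A = (6/3.784)^(1/0.2224) ⇒ ln A = ln(1.586)/0.2224 = 2.0727
A = e^2.0727 ≈ 7.946 km²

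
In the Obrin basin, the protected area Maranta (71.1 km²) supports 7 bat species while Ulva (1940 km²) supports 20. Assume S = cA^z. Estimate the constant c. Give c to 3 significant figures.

1.81

z = ln(S₂/S₁) / ln(A₂/A₁) = ln(20/7) / ln(1940/71.1) = 1.0498 / 3.3064 = 0.3175
c = S₁ / A₁^z = 7 / 71.1^0.3175 = 7 / 3.873 = 1.808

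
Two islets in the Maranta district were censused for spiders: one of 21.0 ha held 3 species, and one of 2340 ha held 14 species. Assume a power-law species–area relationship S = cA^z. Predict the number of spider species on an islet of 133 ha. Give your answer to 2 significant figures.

z = ln(14/3) / ln(2340/21) = 1.5404 / 4.7134 = 0.3268
c = 3 / 21^0.3268 = 3 / 2.705 = 1.109
S₃ = 1.109 × 133^0.3268 = 1.109 × 4.945 ≈ 5.484

5.5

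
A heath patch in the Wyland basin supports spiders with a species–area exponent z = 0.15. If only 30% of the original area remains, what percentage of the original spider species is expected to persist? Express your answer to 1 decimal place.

S_new/S_old = (A_new/A_old)^z = 0.3^0.15
= exp(0.15 × ln 0.3) = exp(0.15 × -1.2040) = exp(-0.1806) ≈ 0.8348

83.5%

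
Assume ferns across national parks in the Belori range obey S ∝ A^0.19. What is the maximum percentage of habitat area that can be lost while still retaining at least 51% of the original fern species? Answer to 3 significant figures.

Need (A_new/A_old)^0.19 = 0.51, so A_new/A_old = 0.51^(1/0.19) = 0.51^5.263
ln(A_new/A_old) = ln 0.51 / 0.19 = -0.6733 / 0.19 = -3.5439
A_new/A_old = e^-3.5439 ≈ 0.0289
Fraction that can be lost = 1 − 0.0289 = 0.9711

97.1%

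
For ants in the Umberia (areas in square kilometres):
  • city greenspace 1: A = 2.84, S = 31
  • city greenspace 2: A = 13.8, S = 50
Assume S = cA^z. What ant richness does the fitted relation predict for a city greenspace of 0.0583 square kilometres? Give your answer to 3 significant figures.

9.57

z = ln(50/31) / ln(13.8/2.84) = 0.4780 / 1.5809 = 0.3024
c = 31 / 2.84^0.3024 = 31 / 1.371 = 22.61
S₃ = 22.61 × 0.0583^0.3024 = 22.61 × 0.4234 ≈ 9.573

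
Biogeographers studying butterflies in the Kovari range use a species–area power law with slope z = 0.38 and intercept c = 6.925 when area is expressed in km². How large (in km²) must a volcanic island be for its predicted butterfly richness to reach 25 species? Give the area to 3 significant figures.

25 = 6.925 × A^0.38  ⇒  A^0.38 = 25/6.925 = 3.61
ln A = ln(3.61) / 0.38 = 1.2837 / 0.38 = 3.3783
A = e^3.3783 ≈ 29.32 km²

29.3 km²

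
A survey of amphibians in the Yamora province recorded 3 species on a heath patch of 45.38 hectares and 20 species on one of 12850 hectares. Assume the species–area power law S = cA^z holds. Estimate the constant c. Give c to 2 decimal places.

0.83

z = ln(S₂/S₁) / ln(A₂/A₁) = ln(20/3) / ln(12850/45.38) = 1.8971 / 5.6460 = 0.3360
c = S₁ / A₁^z = 3 / 45.38^0.3360 = 3 / 3.603 = 0.8325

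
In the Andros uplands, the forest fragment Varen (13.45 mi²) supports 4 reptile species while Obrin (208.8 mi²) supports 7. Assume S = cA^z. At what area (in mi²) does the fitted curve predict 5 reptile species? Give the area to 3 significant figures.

40.1 mi²

z = ln(7/4) / ln(208.8/13.45) = 0.5596 / 2.7424 = 0.2041
c = 4 / 13.45^0.2041 = 4 / 1.7 = 2.354
A = (5/2.354)^(1/0.2041) ⇒ ln A = ln(2.124)/0.2041 = 3.6925
A = e^3.6925 ≈ 40.14 mi²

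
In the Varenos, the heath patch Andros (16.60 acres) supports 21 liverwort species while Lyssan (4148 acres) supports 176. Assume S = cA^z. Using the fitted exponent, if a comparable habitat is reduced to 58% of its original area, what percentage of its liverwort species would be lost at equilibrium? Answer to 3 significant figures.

18.9%

z = ln(176/21) / ln(4148/16.6) = 2.1260 / 5.5210 = 0.3851
S_new/S_old = (A_new/A_old)^z = 0.58^0.3851 = exp(0.3851 × -0.5447) = 0.8108
Fraction lost = 1 − 0.8108 = 0.1892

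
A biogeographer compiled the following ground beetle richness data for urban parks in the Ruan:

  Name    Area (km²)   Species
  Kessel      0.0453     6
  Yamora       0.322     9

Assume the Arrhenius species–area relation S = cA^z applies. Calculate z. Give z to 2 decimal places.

Taking logs: ln S = ln c + z ln A, so z = (ln S₂ − ln S₁)/(ln A₂ − ln A₁).
z = ln(9/6) / ln(0.322/0.0453) = ln(1.5) / ln(7.108) = 0.4055 / 1.9612 = 0.2067

0.21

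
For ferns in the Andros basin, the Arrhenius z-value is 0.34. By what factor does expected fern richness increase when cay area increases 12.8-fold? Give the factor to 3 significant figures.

2.38

S₂/S₁ = (A₂/A₁)^z = 12.8^0.34
ln(S₂/S₁) = 0.34 × ln 12.8 = 0.34 × 2.5494 = 0.8668
S₂/S₁ = e^0.8668 ≈ 2.379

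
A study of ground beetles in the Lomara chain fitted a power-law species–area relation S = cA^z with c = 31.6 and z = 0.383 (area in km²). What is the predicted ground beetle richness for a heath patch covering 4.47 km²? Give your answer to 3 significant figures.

56.1

S = 31.6 × 4.47^0.383
ln S = ln 31.6 + 0.383 × ln 4.47 = 3.4532 + 0.383 × 1.4974 = 4.0267
S = e^4.0267 ≈ 56.07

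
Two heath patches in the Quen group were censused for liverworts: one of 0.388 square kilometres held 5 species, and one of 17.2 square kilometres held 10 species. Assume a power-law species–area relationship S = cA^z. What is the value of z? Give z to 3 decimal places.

0.183

Taking logs: ln S = ln c + z ln A, so z = (ln S₂ − ln S₁)/(ln A₂ − ln A₁).
z = ln(10/5) / ln(17.2/0.388) = ln(2) / ln(44.33) = 0.6931 / 3.7917 = 0.1828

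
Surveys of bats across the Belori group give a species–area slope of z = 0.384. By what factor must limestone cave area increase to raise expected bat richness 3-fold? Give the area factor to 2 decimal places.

(A₂/A₁)^0.384 = 3, so A₂/A₁ = 3^(1/0.384) = 3^2.604
ln(A₂/A₁) = ln 3 / 0.384 = 1.0986 / 0.384 = 2.8610
A₂/A₁ = e^2.8610 ≈ 17.48

17.48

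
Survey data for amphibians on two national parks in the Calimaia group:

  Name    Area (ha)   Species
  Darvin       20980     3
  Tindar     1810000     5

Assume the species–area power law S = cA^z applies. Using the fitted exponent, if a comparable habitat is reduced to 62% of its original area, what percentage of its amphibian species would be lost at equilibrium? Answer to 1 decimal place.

z = ln(5/3) / ln(1810000/20980) = 0.5108 / 4.4575 = 0.1146
S_new/S_old = (A_new/A_old)^z = 0.62^0.1146 = exp(0.1146 × -0.4780) = 0.9467
Fraction lost = 1 − 0.9467 = 0.05331

5.3%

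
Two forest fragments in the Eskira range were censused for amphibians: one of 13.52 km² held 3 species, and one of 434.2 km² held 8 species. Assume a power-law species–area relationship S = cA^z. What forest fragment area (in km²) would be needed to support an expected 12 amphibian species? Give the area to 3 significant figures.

1820 km²

z = ln(8/3) / ln(434.2/13.52) = 0.9808 / 3.4693 = 0.2827
c = 3 / 13.52^0.2827 = 3 / 2.088 = 1.437
A = (12/1.437)^(1/0.2827) ⇒ ln A = ln(8.352)/0.2827 = 7.5077
A = e^7.5077 ≈ 1822 km²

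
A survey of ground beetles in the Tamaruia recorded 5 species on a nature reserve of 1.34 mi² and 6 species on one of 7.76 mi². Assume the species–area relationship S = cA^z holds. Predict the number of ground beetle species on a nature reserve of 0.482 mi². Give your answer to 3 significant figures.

z = ln(6/5) / ln(7.76/1.34) = 0.1823 / 1.7563 = 0.1038
c = 5 / 1.34^0.1038 = 5 / 1.031 = 4.85
S₃ = 4.85 × 0.482^0.1038 = 4.85 × 0.927 ≈ 4.496

4.50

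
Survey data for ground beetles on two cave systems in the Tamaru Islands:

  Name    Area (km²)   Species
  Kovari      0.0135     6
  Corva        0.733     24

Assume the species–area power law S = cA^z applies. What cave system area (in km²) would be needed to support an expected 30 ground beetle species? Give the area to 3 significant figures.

z = ln(24/6) / ln(0.733/0.0135) = 1.3863 / 3.9945 = 0.3471
c = 6 / 0.0135^0.3471 = 6 / 0.2245 = 26.73
A = (30/26.73)^(1/0.3471) ⇒ ln A = ln(1.122)/0.3471 = 0.3324
A = e^0.3324 ≈ 1.394 km²

1.39 km²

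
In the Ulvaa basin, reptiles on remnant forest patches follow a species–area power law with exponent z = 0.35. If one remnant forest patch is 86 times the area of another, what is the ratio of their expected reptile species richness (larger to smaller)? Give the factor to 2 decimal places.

S₂/S₁ = (A₂/A₁)^z = 86^0.35
ln(S₂/S₁) = 0.35 × ln 86 = 0.35 × 4.4543 = 1.5590
S₂/S₁ = e^1.5590 ≈ 4.754

4.75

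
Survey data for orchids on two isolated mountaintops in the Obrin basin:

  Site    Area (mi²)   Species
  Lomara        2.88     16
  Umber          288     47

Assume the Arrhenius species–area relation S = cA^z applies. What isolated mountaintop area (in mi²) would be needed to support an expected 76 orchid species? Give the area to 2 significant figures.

z = ln(47/16) / ln(288/2.88) = 1.0776 / 4.6052 = 0.2340
c = 16 / 2.88^0.2340 = 16 / 1.281 = 12.49
A = (76/12.49)^(1/0.2340) ⇒ ln A = ln(6.084)/0.2340 = 7.7168
A = e^7.7168 ≈ 2246 mi²

2200 mi²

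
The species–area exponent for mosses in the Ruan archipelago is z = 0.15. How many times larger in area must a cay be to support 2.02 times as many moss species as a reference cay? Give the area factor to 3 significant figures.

(A₂/A₁)^0.15 = 2.02, so A₂/A₁ = 2.02^(1/0.15) = 2.02^6.667
ln(A₂/A₁) = ln 2.02 / 0.15 = 0.7031 / 0.15 = 4.6873
A₂/A₁ = e^4.6873 ≈ 108.6

109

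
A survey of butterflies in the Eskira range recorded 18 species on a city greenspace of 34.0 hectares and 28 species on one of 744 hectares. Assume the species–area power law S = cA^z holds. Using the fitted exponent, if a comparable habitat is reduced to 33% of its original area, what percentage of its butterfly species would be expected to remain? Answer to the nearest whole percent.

z = ln(28/18) / ln(744/34) = 0.4418 / 3.0857 = 0.1432
S_new/S_old = (A_new/A_old)^z = 0.33^0.1432 = exp(0.1432 × -1.1087) = 0.8532

85%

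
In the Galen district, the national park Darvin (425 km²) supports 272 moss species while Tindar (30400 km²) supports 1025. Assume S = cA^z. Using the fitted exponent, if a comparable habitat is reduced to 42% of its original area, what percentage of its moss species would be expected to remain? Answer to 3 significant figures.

76.4%

z = ln(1025/272) / ln(30400/425) = 1.3266 / 4.2701 = 0.3107
S_new/S_old = (A_new/A_old)^z = 0.42^0.3107 = exp(0.3107 × -0.8675) = 0.7637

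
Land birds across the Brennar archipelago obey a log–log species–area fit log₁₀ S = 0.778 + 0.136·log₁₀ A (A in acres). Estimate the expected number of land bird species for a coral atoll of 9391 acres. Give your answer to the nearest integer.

S = 5.998 × 9391^0.136
ln S = ln 5.998 + 0.136 × ln 9391 = 1.7914 + 0.136 × 9.1475 = 3.0355
S = e^3.0355 ≈ 20.81

21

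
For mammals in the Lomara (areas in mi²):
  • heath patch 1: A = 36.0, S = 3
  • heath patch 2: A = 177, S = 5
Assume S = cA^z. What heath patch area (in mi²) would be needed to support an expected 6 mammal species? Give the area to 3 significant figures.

z = ln(5/3) / ln(177/36) = 0.5108 / 1.5926 = 0.3207
c = 3 / 36^0.3207 = 3 / 3.156 = 0.9505
A = (6/0.9505)^(1/0.3207) ⇒ ln A = ln(6.313)/0.3207 = 5.7446
A = e^5.7446 ≈ 312.5 mi²

312 mi²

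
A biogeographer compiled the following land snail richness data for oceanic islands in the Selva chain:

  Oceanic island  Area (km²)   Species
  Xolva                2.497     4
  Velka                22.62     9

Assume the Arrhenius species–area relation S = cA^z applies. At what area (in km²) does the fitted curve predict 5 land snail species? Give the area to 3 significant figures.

4.58 km²

z = ln(9/4) / ln(22.62/2.497) = 0.8109 / 2.2037 = 0.3680
c = 4 / 2.497^0.3680 = 4 / 1.4 = 2.856
A = (5/2.856)^(1/0.3680) ⇒ ln A = ln(1.75)/0.3680 = 1.5215
A = e^1.5215 ≈ 4.579 km²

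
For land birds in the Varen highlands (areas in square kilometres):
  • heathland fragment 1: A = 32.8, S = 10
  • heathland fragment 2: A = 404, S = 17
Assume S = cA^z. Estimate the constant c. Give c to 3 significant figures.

z = ln(S₂/S₁) / ln(A₂/A₁) = ln(17/10) / ln(404/32.8) = 0.5306 / 2.5110 = 0.2113
c = S₁ / A₁^z = 10 / 32.8^0.2113 = 10 / 2.091 = 4.783

4.78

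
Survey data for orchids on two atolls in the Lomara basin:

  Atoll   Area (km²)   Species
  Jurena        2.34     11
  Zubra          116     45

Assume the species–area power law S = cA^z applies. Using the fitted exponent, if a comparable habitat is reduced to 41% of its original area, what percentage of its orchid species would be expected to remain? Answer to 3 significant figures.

72.5%

z = ln(45/11) / ln(116/2.34) = 1.4088 / 3.9034 = 0.3609
S_new/S_old = (A_new/A_old)^z = 0.41^0.3609 = exp(0.3609 × -0.8916) = 0.7249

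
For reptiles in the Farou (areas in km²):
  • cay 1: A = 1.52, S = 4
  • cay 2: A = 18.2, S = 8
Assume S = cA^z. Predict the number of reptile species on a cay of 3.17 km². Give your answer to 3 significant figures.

4.91

z = ln(8/4) / ln(18.2/1.52) = 0.6931 / 2.4827 = 0.2792
c = 4 / 1.52^0.2792 = 4 / 1.124 = 3.559
S₃ = 3.559 × 3.17^0.2792 = 3.559 × 1.38 ≈ 4.911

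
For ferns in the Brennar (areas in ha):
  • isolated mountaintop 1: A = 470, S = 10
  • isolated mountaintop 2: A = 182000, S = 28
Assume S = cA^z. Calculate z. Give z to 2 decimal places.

0.17

Taking logs: ln S = ln c + z ln A, so z = (ln S₂ − ln S₁)/(ln A₂ − ln A₁).
z = ln(28/10) / ln(182000/470) = ln(2.8) / ln(387.2) = 1.0296 / 5.9590 = 0.1728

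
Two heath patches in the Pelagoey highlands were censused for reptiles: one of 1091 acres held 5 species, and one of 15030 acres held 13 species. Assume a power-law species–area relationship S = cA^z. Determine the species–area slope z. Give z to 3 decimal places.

0.364

Taking logs: ln S = ln c + z ln A, so z = (ln S₂ − ln S₁)/(ln A₂ − ln A₁).
z = ln(13/5) / ln(15030/1091) = ln(2.6) / ln(13.78) = 0.9555 / 2.6230 = 0.3643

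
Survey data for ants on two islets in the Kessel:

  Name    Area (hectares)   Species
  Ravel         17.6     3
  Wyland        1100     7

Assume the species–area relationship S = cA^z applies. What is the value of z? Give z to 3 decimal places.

Taking logs: ln S = ln c + z ln A, so z = (ln S₂ − ln S₁)/(ln A₂ − ln A₁).
z = ln(7/3) / ln(1100/17.6) = ln(2.333) / ln(62.5) = 0.8473 / 4.1352 = 0.2049

0.205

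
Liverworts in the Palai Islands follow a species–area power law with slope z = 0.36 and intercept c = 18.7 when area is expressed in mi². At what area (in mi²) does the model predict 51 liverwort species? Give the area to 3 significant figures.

16.2 mi²

51 = 18.7 × A^0.36  ⇒  A^0.36 = 51/18.7 = 2.727
ln A = ln(2.727) / 0.36 = 1.0033 / 0.36 = 2.7870
A = e^2.7870 ≈ 16.23 mi²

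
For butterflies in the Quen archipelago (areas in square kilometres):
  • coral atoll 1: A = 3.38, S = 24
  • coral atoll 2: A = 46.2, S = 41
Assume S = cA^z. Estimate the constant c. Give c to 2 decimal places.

z = ln(S₂/S₁) / ln(A₂/A₁) = ln(41/24) / ln(46.2/3.38) = 0.5355 / 2.6151 = 0.2048
c = S₁ / A₁^z = 24 / 3.38^0.2048 = 24 / 1.283 = 18.7

18.70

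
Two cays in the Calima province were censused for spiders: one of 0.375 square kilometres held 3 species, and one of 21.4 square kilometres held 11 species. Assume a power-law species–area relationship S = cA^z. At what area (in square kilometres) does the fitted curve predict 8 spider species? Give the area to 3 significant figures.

7.94 square kilometres

z = ln(11/3) / ln(21.4/0.375) = 1.2993 / 4.0442 = 0.3213
c = 3 / 0.375^0.3213 = 3 / 0.7297 = 4.111
A = (8/4.111)^(1/0.3213) ⇒ ln A = ln(1.946)/0.3213 = 2.0722
A = e^2.0722 ≈ 7.942 square kilometres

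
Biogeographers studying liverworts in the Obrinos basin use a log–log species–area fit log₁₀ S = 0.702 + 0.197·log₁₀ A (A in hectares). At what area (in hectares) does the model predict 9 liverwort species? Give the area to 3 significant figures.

19.1 hectares

9 = 5.035 × A^0.197  ⇒  A^0.197 = 9/5.035 = 1.787
ln A = ln(1.787) / 0.197 = 0.5808 / 0.197 = 2.9483
A = e^2.9483 ≈ 19.07 hectares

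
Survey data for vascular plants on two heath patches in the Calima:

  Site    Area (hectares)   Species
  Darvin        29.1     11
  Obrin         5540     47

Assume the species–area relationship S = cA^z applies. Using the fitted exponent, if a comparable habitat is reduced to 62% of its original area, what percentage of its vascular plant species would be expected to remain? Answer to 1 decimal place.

z = ln(47/11) / ln(5540/29.1) = 1.4523 / 5.2490 = 0.2767
S_new/S_old = (A_new/A_old)^z = 0.62^0.2767 = exp(0.2767 × -0.4780) = 0.8761

87.6%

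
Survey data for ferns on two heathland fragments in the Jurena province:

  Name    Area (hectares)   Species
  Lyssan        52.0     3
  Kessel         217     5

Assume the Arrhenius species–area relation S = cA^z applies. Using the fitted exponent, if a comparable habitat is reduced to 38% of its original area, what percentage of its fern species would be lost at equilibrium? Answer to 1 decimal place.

29.2%

z = ln(5/3) / ln(217/52) = 0.5108 / 1.4287 = 0.3576
S_new/S_old = (A_new/A_old)^z = 0.38^0.3576 = exp(0.3576 × -0.9676) = 0.7075
Fraction lost = 1 − 0.7075 = 0.2925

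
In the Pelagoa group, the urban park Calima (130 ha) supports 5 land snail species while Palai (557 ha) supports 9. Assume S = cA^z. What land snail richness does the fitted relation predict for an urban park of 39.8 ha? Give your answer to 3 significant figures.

3.10

z = ln(9/5) / ln(557/130) = 0.5878 / 1.4550 = 0.4040
c = 5 / 130^0.4040 = 5 / 7.144 = 0.6998
S₃ = 0.6998 × 39.8^0.4040 = 0.6998 × 4.429 ≈ 3.1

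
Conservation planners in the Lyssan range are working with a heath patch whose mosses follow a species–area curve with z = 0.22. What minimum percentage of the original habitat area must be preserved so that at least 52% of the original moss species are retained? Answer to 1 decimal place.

Need (A_new/A_old)^0.22 = 0.52, so A_new/A_old = 0.52^(1/0.22) = 0.52^4.545
ln(A_new/A_old) = ln 0.52 / 0.22 = -0.6539 / 0.22 = -2.9724
A_new/A_old = e^-2.9724 ≈ 0.05118

5.1%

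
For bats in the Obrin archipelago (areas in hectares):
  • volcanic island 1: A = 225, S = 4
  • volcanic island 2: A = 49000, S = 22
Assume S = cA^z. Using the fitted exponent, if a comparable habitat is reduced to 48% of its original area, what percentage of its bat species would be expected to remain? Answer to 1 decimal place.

z = ln(22/4) / ln(49000/225) = 1.7047 / 5.3835 = 0.3167
S_new/S_old = (A_new/A_old)^z = 0.48^0.3167 = exp(0.3167 × -0.7340) = 0.7926

79.3%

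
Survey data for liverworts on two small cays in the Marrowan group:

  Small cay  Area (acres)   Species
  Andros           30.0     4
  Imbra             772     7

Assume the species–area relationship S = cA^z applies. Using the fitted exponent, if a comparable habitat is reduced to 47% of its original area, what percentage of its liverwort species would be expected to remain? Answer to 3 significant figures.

z = ln(7/4) / ln(772/30) = 0.5596 / 3.2478 = 0.1723
S_new/S_old = (A_new/A_old)^z = 0.47^0.1723 = exp(0.1723 × -0.7550) = 0.878

87.8%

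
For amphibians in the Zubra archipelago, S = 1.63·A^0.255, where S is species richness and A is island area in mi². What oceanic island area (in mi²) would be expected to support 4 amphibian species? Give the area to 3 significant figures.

33.8 mi²

4 = 1.63 × A^0.255  ⇒  A^0.255 = 4/1.63 = 2.454
ln A = ln(2.454) / 0.255 = 0.8977 / 0.255 = 3.5204
A = e^3.5204 ≈ 33.8 mi²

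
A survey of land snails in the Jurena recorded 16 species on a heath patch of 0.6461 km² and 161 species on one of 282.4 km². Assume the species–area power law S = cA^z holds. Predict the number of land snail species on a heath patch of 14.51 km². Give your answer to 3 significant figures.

z = ln(161/16) / ln(282.4/0.6461) = 2.3088 / 6.0801 = 0.3797
c = 16 / 0.6461^0.3797 = 16 / 0.8472 = 18.89
S₃ = 18.89 × 14.51^0.3797 = 18.89 × 2.761 ≈ 52.15

52.2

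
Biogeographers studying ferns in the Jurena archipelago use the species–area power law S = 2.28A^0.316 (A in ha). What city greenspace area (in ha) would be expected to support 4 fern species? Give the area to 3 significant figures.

5.92 ha

4 = 2.28 × A^0.316  ⇒  A^0.316 = 4/2.28 = 1.754
ln A = ln(1.754) / 0.316 = 0.5621 / 0.316 = 1.7789
A = e^1.7789 ≈ 5.923 ha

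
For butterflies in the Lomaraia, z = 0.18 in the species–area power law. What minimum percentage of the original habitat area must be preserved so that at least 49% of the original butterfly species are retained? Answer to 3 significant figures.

1.90%

Need (A_new/A_old)^0.18 = 0.49, so A_new/A_old = 0.49^(1/0.18) = 0.49^5.556
ln(A_new/A_old) = ln 0.49 / 0.18 = -0.7133 / 0.18 = -3.9631
A_new/A_old = e^-3.9631 ≈ 0.019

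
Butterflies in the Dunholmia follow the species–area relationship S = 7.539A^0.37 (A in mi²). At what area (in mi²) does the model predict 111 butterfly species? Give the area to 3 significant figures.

111 = 7.539 × A^0.37  ⇒  A^0.37 = 111/7.539 = 14.72
ln A = ln(14.72) / 0.37 = 2.6894 / 0.37 = 7.2688
A = e^7.2688 ≈ 1435 mi²

1430 mi²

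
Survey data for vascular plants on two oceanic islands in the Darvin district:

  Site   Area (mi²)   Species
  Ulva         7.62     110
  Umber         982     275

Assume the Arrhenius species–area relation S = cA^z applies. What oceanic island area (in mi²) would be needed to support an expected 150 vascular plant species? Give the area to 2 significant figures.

z = ln(275/110) / ln(982/7.62) = 0.9163 / 4.8588 = 0.1886
c = 110 / 7.62^0.1886 = 110 / 1.467 = 75
A = (150/75)^(1/0.1886) ⇒ ln A = ln(2)/0.1886 = 3.6754
A = e^3.6754 ≈ 39.47 mi²

39 mi²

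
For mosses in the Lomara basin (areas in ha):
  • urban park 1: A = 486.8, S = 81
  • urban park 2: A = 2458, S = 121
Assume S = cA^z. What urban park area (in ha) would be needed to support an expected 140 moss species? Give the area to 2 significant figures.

4400 ha

z = ln(121/81) / ln(2458/486.8) = 0.4013 / 1.6192 = 0.2479
c = 81 / 486.8^0.2479 = 81 / 4.635 = 17.47
A = (140/17.47)^(1/0.2479) ⇒ ln A = ln(8.012)/0.2479 = 8.3956
A = e^8.3956 ≈ 4427 ha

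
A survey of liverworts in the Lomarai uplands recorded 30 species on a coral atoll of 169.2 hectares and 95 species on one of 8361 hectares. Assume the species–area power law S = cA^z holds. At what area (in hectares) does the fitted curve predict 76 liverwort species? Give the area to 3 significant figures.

z = ln(95/30) / ln(8361/169.2) = 1.1527 / 3.9003 = 0.2955
c = 30 / 169.2^0.2955 = 30 / 4.556 = 6.585
A = (76/6.585)^(1/0.2955) ⇒ ln A = ln(11.54)/0.2955 = 8.2763
A = e^8.2763 ≈ 3930 hectares

3930 hectares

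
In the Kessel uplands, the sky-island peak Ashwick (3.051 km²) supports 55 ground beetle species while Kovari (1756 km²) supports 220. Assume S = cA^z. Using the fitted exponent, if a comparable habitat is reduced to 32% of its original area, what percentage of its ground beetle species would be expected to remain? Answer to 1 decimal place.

z = ln(220/55) / ln(1756/3.051) = 1.3863 / 6.3553 = 0.2181
S_new/S_old = (A_new/A_old)^z = 0.32^0.2181 = exp(0.2181 × -1.1394) = 0.7799

78.0%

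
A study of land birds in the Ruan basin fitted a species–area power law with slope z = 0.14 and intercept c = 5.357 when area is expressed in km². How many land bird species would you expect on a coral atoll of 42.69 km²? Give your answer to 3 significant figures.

9.06

S = 5.357 × 42.69^0.14
ln S = ln 5.357 + 0.14 × ln 42.69 = 1.6784 + 0.14 × 3.7540 = 2.2040
S = e^2.2040 ≈ 9.061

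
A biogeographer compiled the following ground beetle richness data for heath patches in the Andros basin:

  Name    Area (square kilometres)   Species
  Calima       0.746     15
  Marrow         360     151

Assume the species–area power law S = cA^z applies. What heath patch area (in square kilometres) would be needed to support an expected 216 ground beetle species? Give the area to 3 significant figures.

z = ln(151/15) / ln(360/0.746) = 2.3092 / 6.1791 = 0.3737
c = 15 / 0.746^0.3737 = 15 / 0.8963 = 16.74
A = (216/16.74)^(1/0.3737) ⇒ ln A = ln(12.91)/0.3737 = 6.8441
A = e^6.8441 ≈ 938.3 square kilometres

938 square kilometres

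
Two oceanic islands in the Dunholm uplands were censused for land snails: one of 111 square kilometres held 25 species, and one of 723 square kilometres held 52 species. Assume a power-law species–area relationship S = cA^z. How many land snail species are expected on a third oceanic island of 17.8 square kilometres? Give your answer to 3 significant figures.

12.2

z = ln(52/25) / ln(723/111) = 0.7324 / 1.8739 = 0.3908
c = 25 / 111^0.3908 = 25 / 6.3 = 3.968
S₃ = 3.968 × 17.8^0.3908 = 3.968 × 3.081 ≈ 12.23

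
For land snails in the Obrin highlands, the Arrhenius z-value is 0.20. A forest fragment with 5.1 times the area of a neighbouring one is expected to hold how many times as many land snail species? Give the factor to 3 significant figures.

S₂/S₁ = (A₂/A₁)^z = 5.1^0.2
ln(S₂/S₁) = 0.2 × ln 5.1 = 0.2 × 1.6292 = 0.3258
S₂/S₁ = e^0.3258 ≈ 1.385

1.39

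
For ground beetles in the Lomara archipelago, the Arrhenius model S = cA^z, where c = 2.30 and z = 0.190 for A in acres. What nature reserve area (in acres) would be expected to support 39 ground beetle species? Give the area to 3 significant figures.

39 = 2.3 × A^0.19  ⇒  A^0.19 = 39/2.3 = 16.96
ln A = ln(16.96) / 0.19 = 2.8307 / 0.19 = 14.8982
A = e^14.8982 ≈ 2952525 acres

2950000 acres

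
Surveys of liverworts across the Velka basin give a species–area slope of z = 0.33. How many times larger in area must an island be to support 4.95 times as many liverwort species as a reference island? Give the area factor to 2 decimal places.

(A₂/A₁)^0.33 = 4.95, so A₂/A₁ = 4.95^(1/0.33) = 4.95^3.03
ln(A₂/A₁) = ln 4.95 / 0.33 = 1.5994 / 0.33 = 4.8466
A₂/A₁ = e^4.8466 ≈ 127.3

127.31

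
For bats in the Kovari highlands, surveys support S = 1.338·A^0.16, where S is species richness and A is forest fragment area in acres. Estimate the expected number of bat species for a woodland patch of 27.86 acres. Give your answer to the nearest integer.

2

S = 1.338 × 27.86^0.16
ln S = ln 1.338 + 0.16 × ln 27.86 = 0.2912 + 0.16 × 3.3272 = 0.8235
S = e^0.8235 ≈ 2.279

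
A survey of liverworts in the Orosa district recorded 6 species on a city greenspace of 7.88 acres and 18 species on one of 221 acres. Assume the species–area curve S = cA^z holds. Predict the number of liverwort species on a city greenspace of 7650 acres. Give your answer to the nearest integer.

58

z = ln(18/6) / ln(221/7.88) = 1.0986 / 3.3338 = 0.3295
c = 6 / 7.88^0.3295 = 6 / 1.974 = 3.039
S₃ = 3.039 × 7650^0.3295 = 3.039 × 19.05 ≈ 57.88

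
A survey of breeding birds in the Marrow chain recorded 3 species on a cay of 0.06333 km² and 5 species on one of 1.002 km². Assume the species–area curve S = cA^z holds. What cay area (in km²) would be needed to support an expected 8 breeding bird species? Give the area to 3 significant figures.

12.7 km²

z = ln(5/3) / ln(1.002/0.06333) = 0.5108 / 2.7614 = 0.1850
c = 3 / 0.06333^0.1850 = 3 / 0.6002 = 4.998
A = (8/4.998)^(1/0.1850) ⇒ ln A = ln(1.601)/0.1850 = 2.5427
A = e^2.5427 ≈ 12.71 km²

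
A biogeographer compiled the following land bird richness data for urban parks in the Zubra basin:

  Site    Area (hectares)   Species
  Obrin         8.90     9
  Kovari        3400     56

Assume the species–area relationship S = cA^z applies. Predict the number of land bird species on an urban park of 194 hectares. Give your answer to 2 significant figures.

z = ln(56/9) / ln(3400/8.9) = 1.8281 / 5.9455 = 0.3075
c = 9 / 8.9^0.3075 = 9 / 1.958 = 4.595
S₃ = 4.595 × 194^0.3075 = 4.595 × 5.052 ≈ 23.22

23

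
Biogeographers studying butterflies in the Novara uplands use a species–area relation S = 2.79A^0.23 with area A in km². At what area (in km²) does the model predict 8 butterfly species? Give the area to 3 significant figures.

8 = 2.79 × A^0.23  ⇒  A^0.23 = 8/2.79 = 2.867
ln A = ln(2.867) / 0.23 = 1.0534 / 0.23 = 4.5800
A = e^4.5800 ≈ 97.51 km²

97.5 km²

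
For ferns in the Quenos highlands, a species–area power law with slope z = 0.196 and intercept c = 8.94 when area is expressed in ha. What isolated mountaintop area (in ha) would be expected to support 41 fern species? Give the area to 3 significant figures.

41 = 8.94 × A^0.196  ⇒  A^0.196 = 41/8.94 = 4.586
ln A = ln(4.586) / 0.196 = 1.5230 / 0.196 = 7.7706
A = e^7.7706 ≈ 2370 ha

2370 ha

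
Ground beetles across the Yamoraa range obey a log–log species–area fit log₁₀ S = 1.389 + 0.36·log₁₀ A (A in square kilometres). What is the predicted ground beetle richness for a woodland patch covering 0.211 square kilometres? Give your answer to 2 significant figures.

14

S = 24.49 × 0.211^0.36 = 24.49 × 0.5711 ≈ 13.99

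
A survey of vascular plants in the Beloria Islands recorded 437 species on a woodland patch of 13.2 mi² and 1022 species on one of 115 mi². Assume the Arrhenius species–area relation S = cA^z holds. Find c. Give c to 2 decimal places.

z = ln(S₂/S₁) / ln(A₂/A₁) = ln(1022/437) / ln(115/13.2) = 0.8496 / 2.1647 = 0.3925
c = S₁ / A₁^z = 437 / 13.2^0.3925 = 437 / 2.753 = 158.7

158.74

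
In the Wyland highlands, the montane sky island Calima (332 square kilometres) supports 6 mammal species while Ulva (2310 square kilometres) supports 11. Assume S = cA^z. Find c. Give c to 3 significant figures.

z = ln(S₂/S₁) / ln(A₂/A₁) = ln(11/6) / ln(2310/332) = 0.6061 / 1.9399 = 0.3125
c = S₁ / A₁^z = 6 / 332^0.3125 = 6 / 6.134 = 0.9781

0.978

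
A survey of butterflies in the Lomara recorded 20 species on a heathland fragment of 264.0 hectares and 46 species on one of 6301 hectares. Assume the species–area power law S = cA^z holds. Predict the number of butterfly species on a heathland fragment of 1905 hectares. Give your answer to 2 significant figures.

z = ln(46/20) / ln(6301/264) = 0.8329 / 3.1725 = 0.2625
c = 20 / 264^0.2625 = 20 / 4.323 = 4.627
S₃ = 4.627 × 1905^0.2625 = 4.627 × 7.263 ≈ 33.6

34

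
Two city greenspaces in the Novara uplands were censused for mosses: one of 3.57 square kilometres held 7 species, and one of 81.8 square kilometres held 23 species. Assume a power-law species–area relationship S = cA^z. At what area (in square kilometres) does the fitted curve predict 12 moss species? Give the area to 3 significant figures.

14.8 square kilometres

z = ln(23/7) / ln(81.8/3.57) = 1.1896 / 3.1317 = 0.3799
c = 7 / 3.57^0.3799 = 7 / 1.622 = 4.317
A = (12/4.317)^(1/0.3799) ⇒ ln A = ln(2.78)/0.3799 = 2.6915
A = e^2.6915 ≈ 14.75 square kilometres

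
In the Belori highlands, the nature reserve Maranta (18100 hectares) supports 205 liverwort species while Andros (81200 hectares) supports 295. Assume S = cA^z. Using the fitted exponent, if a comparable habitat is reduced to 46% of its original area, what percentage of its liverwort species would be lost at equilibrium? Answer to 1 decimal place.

17.2%

z = ln(295/205) / ln(81200/18100) = 0.3640 / 1.5010 = 0.2425
S_new/S_old = (A_new/A_old)^z = 0.46^0.2425 = exp(0.2425 × -0.7765) = 0.8284
Fraction lost = 1 − 0.8284 = 0.1716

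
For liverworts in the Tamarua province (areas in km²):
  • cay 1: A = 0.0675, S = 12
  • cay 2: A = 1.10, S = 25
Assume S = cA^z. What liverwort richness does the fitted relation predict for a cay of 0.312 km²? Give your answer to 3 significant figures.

z = ln(25/12) / ln(1.1/0.0675) = 0.7340 / 2.7909 = 0.2630
c = 12 / 0.0675^0.2630 = 12 / 0.4922 = 24.38
S₃ = 24.38 × 0.312^0.2630 = 24.38 × 0.7362 ≈ 17.95

17.9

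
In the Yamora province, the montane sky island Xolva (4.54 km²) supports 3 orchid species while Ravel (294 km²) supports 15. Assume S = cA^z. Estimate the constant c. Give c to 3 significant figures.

1.67

z = ln(S₂/S₁) / ln(A₂/A₁) = ln(15/3) / ln(294/4.54) = 1.6094 / 4.1707 = 0.3859
c = S₁ / A₁^z = 3 / 4.54^0.3859 = 3 / 1.793 = 1.673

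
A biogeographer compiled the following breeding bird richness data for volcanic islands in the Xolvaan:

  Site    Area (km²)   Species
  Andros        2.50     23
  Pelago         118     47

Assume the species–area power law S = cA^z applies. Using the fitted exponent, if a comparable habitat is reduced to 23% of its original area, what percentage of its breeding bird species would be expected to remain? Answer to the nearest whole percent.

76%

z = ln(47/23) / ln(118/2.5) = 0.7147 / 3.8544 = 0.1854
S_new/S_old = (A_new/A_old)^z = 0.23^0.1854 = exp(0.1854 × -1.4697) = 0.7615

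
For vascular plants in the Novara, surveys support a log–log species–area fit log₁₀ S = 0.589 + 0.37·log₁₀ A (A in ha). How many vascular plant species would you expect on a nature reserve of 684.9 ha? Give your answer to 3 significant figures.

43.5

S = 3.882 × 684.9^0.37
ln S = ln 3.882 + 0.37 × ln 684.9 = 1.3562 + 0.37 × 6.5293 = 3.7721
S = e^3.7721 ≈ 43.47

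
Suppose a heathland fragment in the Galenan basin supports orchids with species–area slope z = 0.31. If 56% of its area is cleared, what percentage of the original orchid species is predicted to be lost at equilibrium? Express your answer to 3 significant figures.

S_new/S_old = (A_new/A_old)^z = 0.44^0.31
= exp(0.31 × ln 0.44) = exp(0.31 × -0.8210) = exp(-0.2545) ≈ 0.7753
Fraction lost = 1 − 0.7753 = 0.2247

22.5%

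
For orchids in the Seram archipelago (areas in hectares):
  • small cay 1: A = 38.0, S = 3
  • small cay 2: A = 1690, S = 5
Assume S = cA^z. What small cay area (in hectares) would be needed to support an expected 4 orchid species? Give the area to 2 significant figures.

320 hectares

z = ln(5/3) / ln(1690/38) = 0.5108 / 3.7949 = 0.1346
c = 3 / 38^0.1346 = 3 / 1.632 = 1.839
A = (4/1.839)^(1/0.1346) ⇒ ln A = ln(2.176)/0.1346 = 5.7748
A = e^5.7748 ≈ 322.1 hectares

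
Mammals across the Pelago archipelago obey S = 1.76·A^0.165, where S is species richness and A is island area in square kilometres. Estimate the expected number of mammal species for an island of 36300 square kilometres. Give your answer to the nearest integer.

S = 1.76 × 36300^0.165
ln S = ln 1.76 + 0.165 × ln 36300 = 0.5653 + 0.165 × 10.4996 = 2.2977
S = e^2.2977 ≈ 9.952

10 species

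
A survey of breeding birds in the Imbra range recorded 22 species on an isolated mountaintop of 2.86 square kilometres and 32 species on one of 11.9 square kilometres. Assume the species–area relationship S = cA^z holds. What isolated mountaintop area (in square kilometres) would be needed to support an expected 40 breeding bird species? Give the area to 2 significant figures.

z = ln(32/22) / ln(11.9/2.86) = 0.3747 / 1.4257 = 0.2628
c = 22 / 2.86^0.2628 = 22 / 1.318 = 16.69
A = (40/16.69)^(1/0.2628) ⇒ ln A = ln(2.396)/0.2628 = 3.3256
A = e^3.3256 ≈ 27.82 square kilometres

28 square kilometres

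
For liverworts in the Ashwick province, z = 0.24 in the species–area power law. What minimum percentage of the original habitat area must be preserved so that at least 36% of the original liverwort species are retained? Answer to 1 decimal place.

1.4%

Need (A_new/A_old)^0.24 = 0.36, so A_new/A_old = 0.36^(1/0.24) = 0.36^4.167
ln(A_new/A_old) = ln 0.36 / 0.24 = -1.0217 / 0.24 = -4.2569
A_new/A_old = e^-4.2569 ≈ 0.01417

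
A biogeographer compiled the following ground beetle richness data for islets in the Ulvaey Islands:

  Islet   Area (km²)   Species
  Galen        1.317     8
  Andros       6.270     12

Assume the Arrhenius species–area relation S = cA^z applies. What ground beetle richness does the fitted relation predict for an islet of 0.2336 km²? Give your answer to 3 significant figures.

5.10

z = ln(12/8) / ln(6.27/1.317) = 0.4055 / 1.5604 = 0.2598
c = 8 / 1.317^0.2598 = 8 / 1.074 = 7.448
S₃ = 7.448 × 0.2336^0.2598 = 7.448 × 0.6853 ≈ 5.104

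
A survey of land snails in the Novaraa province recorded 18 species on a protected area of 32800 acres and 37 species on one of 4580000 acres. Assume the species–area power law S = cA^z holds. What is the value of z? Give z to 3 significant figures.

Taking logs: ln S = ln c + z ln A, so z = (ln S₂ − ln S₁)/(ln A₂ − ln A₁).
z = ln(37/18) / ln(4580000/32800) = ln(2.056) / ln(139.6) = 0.7205 / 4.9390 = 0.1459

0.146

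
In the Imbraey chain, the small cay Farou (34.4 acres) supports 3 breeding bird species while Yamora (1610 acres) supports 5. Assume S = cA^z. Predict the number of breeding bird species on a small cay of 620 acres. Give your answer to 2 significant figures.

z = ln(5/3) / ln(1610/34.4) = 0.5108 / 3.8459 = 0.1328
c = 3 / 34.4^0.1328 = 3 / 1.6 = 1.875
S₃ = 1.875 × 620^0.1328 = 1.875 × 2.349 ≈ 4.405

4.4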